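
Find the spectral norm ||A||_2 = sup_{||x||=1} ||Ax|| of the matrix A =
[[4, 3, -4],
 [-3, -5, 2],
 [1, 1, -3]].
||A||_2 ≈ 9.0683 (= sqrt(largest eigenvalue of A^T A))

||A||_2 = sigma_max(A) = sqrt(lambda_max(A^T A)). Form the symmetric matrix M = A^T A =
[[26, 28, -25],
 [28, 35, -25],
 [-25, -25, 29]].
Its characteristic polynomial (trace, sum of principal 2x2 minors, determinant of M give the coefficients) is
  p(λ) = det(λ I - M) = λ^3 - 90λ^2 + 645λ - 529.
No integer candidate from the rational root theorem (±divisors of 529) is a root, so the roots are irrational. The cubic discriminant is Δ = 1299090393 > 0, so there are three distinct real roots. p(0) = -529 and p(1) = 27 have opposite signs, so a root lies in (0, 1); Newton's method refines it to λ ≈ 0.9429. p(6) = 317 and p(7) = -81 have opposite signs, so a root lies in (6, 7); Newton's method refines it to λ ≈ 6.8223. p(82) = -1431 and p(83) = 4783 have opposite signs, so a root lies in (82, 83); Newton's method refines it to λ ≈ 82.2348. Check (Vieta): the three roots sum to 90, matching tr M = 90.
So the eigenvalues of A^T A are ≈ 0.9429, 6.8223, 82.2348 (all ≥ 0, as they must be for A^T A). The largest is λ_max ≈ 82.2348, hence ||A||_2 = sqrt(λ_max) ≈ 9.0683.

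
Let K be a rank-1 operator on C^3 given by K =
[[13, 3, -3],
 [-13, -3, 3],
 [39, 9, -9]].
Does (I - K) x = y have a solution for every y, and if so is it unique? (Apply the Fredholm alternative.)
(I - K) is singular (det(I - K) = 0, i.e. 1 ∈ sigma(K)). (I - K) x = y is solvable iff y ⊥ ker((I - K)^*) = span{(13, 3, -3)}, i.e. iff 13y_1 + 3y_2 - 3y_3 = 0. When solvable, the solutions are x = y + c·(1, -1, 3), c arbitrary (ker(I - K) = span{(1, -1, 3)}, dimension 1).

K has rank 1, so it is an outer product K = u v^T: every row of K is a multiple of one row vector. Reading off the entries, u = (1, -1, 3) and v = (13, 3, -3) (row i of K equals u_i·v^T). A rank-one matrix u v^T satisfies K u = u (v·u) and kills the (2)-dimensional subspace v^⊥, so its characteristic polynomial is lambda^2 (lambda - v·u) with v·u = tr K = 1. Hence the eigenvalues of I - K are 1 (multiplicity 2) and 1 - (1) = 0, so det(I - K) = 0. (Direct check: I - K =
[[-12, -3, 3],
 [13, 4, -3],
 [-39, -9, 10]]
has determinant 0.) So 1 is an eigenvalue of K and (I - K) is not invertible. The finite-dimensional Fredholm alternative says: either (I - K) is invertible, or ker(I - K) ≠ {0} and then range(I - K) = ker((I - K)^*)^⊥, with dim ker(I - K) = dim ker((I - K)^*). We are in the second case, so we need both kernels. Kernel of I - K: (I - K) u = u - u (v·u) = u - u = 0, so ker(I - K) = span{u} = span{(1, -1, 3)} (it is exactly 1-dimensional because rank(I - K) = 2). Kernel of the adjoint: K is real, so (I - K)^* = I - K^T = I - v u^T, and (I - v u^T) v = v - v (u·v) = 0; hence ker((I - K)^*) = span{v} = span{(13, 3, -3)}. Therefore (I - K) x = y is solvable iff <y, v> = 0, i.e. iff 13y_1 + 3y_2 - 3y_3 = 0. When this holds, K y = u (v·y) = 0, so (I - K) y = y and x = y is a particular solution; the full solution set is the line x = y + c·u = y + c·(1, -1, 3), c ∈ C.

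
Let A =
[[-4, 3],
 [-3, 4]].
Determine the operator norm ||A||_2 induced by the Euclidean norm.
||A||_2 = 7 (= sqrt(largest eigenvalue of A^T A))

||A||_2 = sigma_max(A) = sqrt(lambda_max(A^T A)). Form the symmetric matrix M = A^T A =
[[25, -24],
 [-24, 25]].
Its characteristic polynomial (trace, determinant of M give the coefficients) is
  p(λ) = det(λ I - M) = λ^2 - 50λ + 49.
For λ^2 - 50λ + 49 the discriminant is 2304. It is a perfect square (48^2), so the roots are rational: λ = (50 ± 48)/2 = 49, 1.
So the eigenvalues of A^T A are ≈ 1, 49 (all ≥ 0, as they must be for A^T A). The largest is λ_max = 49, hence ||A||_2 = sqrt(λ_max) = 7.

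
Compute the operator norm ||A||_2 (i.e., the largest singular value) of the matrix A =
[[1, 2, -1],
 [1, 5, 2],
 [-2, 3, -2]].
||A||_2 ≈ 6.1802 (= sqrt(largest eigenvalue of A^T A))

||A||_2 = sigma_max(A) = sqrt(lambda_max(A^T A)). Form the symmetric matrix M = A^T A =
[[6, 1, 5],
 [1, 38, 2],
 [5, 2, 9]].
Its characteristic polynomial (trace, sum of principal 2x2 minors, determinant of M give the coefficients) is
  p(λ) = det(λ I - M) = λ^3 - 53λ^2 + 594λ - 1089.
No integer candidate from the rational root theorem (±divisors of 1089) is a root, so the roots are irrational. The cubic discriminant is Δ = 89360073 > 0, so there are three distinct real roots. p(2) = -105 and p(3) = 243 have opposite signs, so a root lies in (2, 3); Newton's method refines it to λ ≈ 2.2755. p(12) = 135 and p(13) = -127 have opposite signs, so a root lies in (12, 13); Newton's method refines it to λ ≈ 12.53. p(38) = -177 and p(39) = 783 have opposite signs, so a root lies in (38, 39); Newton's method refines it to λ ≈ 38.1945. Check (Vieta): the three roots sum to 53, matching tr M = 53.
So the eigenvalues of A^T A are ≈ 2.2755, 12.53, 38.1945 (all ≥ 0, as they must be for A^T A). The largest is λ_max ≈ 38.1945, hence ||A||_2 = sqrt(λ_max) ≈ 6.1802.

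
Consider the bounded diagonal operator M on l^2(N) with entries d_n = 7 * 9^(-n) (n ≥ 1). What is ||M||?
||M|| = 7/9 (attained at n = 1)

For M diagonal, ||M|| = sup_n |d_n|. The sequence d_n = 7 * 9^(-n) is positive and strictly decreasing (ratio 9^(-1) < 1), so the supremum is d_1 = 7/9. Hence ||M|| = 7/9.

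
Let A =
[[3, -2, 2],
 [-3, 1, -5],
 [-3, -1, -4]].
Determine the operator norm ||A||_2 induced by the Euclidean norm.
||A||_2 ≈ 8.4319 (= sqrt(largest eigenvalue of A^T A))

||A||_2 = sigma_max(A) = sqrt(lambda_max(A^T A)). Form the symmetric matrix M = A^T A =
[[27, -6, 33],
 [-6, 6, -5],
 [33, -5, 45]].
Its characteristic polynomial (trace, sum of principal 2x2 minors, determinant of M give the coefficients) is
  p(λ) = det(λ I - M) = λ^3 - 78λ^2 + 497λ - 441.
No integer candidate from the rational root theorem (±divisors of 441) is a root, so the roots are irrational. The cubic discriminant is Δ = 477112657 > 0, so there are three distinct real roots. p(1) = -21 and p(2) = 249 have opposite signs, so a root lies in (1, 2); Newton's method refines it to λ ≈ 1.0619. p(5) = 219 and p(6) = -51 have opposite signs, so a root lies in (5, 6); Newton's method refines it to λ ≈ 5.8413. p(71) = -441 and p(72) = 4239 have opposite signs, so a root lies in (71, 72); Newton's method refines it to λ ≈ 71.0968. Check (Vieta): the three roots sum to 78, matching tr M = 78.
So the eigenvalues of A^T A are ≈ 1.0619, 5.8413, 71.0968 (all ≥ 0, as they must be for A^T A). The largest is λ_max ≈ 71.0968, hence ||A||_2 = sqrt(λ_max) ≈ 8.4319.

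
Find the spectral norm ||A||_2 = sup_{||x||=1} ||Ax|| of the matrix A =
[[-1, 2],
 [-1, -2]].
||A||_2 = sqrt(8) ≈ 2.8284 (= sqrt(largest eigenvalue of A^T A))

||A||_2 = sigma_max(A) = sqrt(lambda_max(A^T A)). Form the symmetric matrix M = A^T A =
[[2, 0],
 [0, 8]].
Its characteristic polynomial (trace, determinant of M give the coefficients) is
  p(λ) = det(λ I - M) = λ^2 - 10λ + 16.
For λ^2 - 10λ + 16 the discriminant is 36. It is a perfect square (6^2), so the roots are rational: λ = (10 ± 6)/2 = 8, 2.
So the eigenvalues of A^T A are ≈ 2, 8 (all ≥ 0, as they must be for A^T A). The largest is λ_max = 8, hence ||A||_2 = sqrt(λ_max) = sqrt(8) ≈ 2.8284.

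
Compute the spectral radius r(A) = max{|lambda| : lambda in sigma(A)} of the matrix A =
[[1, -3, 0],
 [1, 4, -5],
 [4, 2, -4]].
r(A) ≈ 4.1549

The eigenvalues of A are the roots of its characteristic polynomial. With M = A (coefficients from the trace, the sum of principal 2x2 minors, and det A):
  p(λ) = det(λ I - M) = λ^3 - λ^2 - 3λ - 42.
No integer candidate from the rational root theorem (±divisors of 42) is a root, so the roots are irrational. The cubic discriminant is Δ = -49947 < 0, so there is one real root and a complex-conjugate pair. p(4) = -6 and p(5) = 43 have opposite signs, so a root lies in (4, 5); Newton's method refines it to λ ≈ 4.1549. Dividing out (λ - (4.1549)) leaves approximately λ^2 + 3.1549λ + 10.1085. For λ^2 + 3.1549λ + 10.1085 the discriminant is -30.4804. It is negative, so the remaining roots are the complex-conjugate pair λ ≈ -1.5775 ± 2.7605i. Their product equals the constant term, so |λ|^2 ≈ 10.1085 and |λ| ≈ 3.1794.
Thus the eigenvalues (to 4 decimals) are 4.1549 (modulus 4.1549); -1.5775 ± 2.7605i (modulus 3.1794). The spectral radius is the largest modulus: r(A) ≈ 4.1549. (Cross-check: r(A) ≤ ||A||_2 ≈ 8.5199; equality holds whenever A is normal, though it can also hold for some non-normal A.)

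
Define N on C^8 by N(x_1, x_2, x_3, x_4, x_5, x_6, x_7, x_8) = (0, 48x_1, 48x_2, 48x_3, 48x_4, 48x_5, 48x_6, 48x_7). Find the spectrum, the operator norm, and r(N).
sigma(N) = {0}; ||N|| = 48; r(N) = 0. (N is nilpotent with N^8 = 0.)

On C^8, N is a strictly lower-triangular matrix with 48 on the subdiagonal and zeros elsewhere, so its characteristic polynomial is lambda^8 and every eigenvalue is 0: sigma(N) = {0}. For the operator norm, N e_i = 48e_{i+1} for i = 1, ..., 7 and N e_8 = 0, so the singular values of N are 48 (with multiplicity 7) and 0; hence ||N|| = 48. The spectral radius r(N) = max|lambda| = 0. Note ||N|| > r(N) — characteristic of non-normal nilpotent operators. Indeed N^8 = 0.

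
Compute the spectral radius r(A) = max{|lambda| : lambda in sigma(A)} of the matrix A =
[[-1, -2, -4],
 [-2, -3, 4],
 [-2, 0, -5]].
r(A) = (4 + sqrt(52))/2 ≈ 5.6056

The eigenvalues of A are the roots of its characteristic polynomial. With M = A (coefficients from the trace, the sum of principal 2x2 minors, and det A):
  p(λ) = det(λ I - M) = λ^3 + 9λ^2 + 11λ - 45.
By the rational root theorem any rational root is an integer divisor of 45. Testing λ = -5: p(-5) = -125 + 225 - 55 - 45 = 0, so λ = -5 is a root. Dividing out (λ + 5) leaves p(λ) = (λ + 5)(λ^2 + 4λ - 9). For λ^2 + 4λ - 9 the discriminant is 52. It is nonnegative but not a perfect square, so the roots are real and irrational: λ = (-4 ± sqrt(52))/2 ≈ 1.6056, -5.6056.
Thus the eigenvalues (to 4 decimals) are 1.6056 (modulus 1.6056); -5.6056 (modulus 5.6056); -5 (modulus 5). The spectral radius is the largest modulus: r(A) = (4 + sqrt(52))/2 ≈ 5.6056. (Cross-check: r(A) ≤ ||A||_2 ≈ 7.6121; equality holds whenever A is normal, though it can also hold for some non-normal A.)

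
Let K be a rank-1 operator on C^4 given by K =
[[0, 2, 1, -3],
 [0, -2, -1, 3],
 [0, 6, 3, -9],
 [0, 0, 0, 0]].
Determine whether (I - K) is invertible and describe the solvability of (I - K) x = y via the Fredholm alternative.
(I - K) is singular (det(I - K) = 0, i.e. 1 ∈ sigma(K)). (I - K) x = y is solvable iff y ⊥ ker((I - K)^*) = span{(0, 2, 1, -3)}, i.e. iff 2y_2 + y_3 - 3y_4 = 0. When solvable, the solutions are x = y + c·(1, -1, 3, 0), c arbitrary (ker(I - K) = span{(1, -1, 3, 0)}, dimension 1).

K has rank 1, so it is an outer product K = u v^T: every row of K is a multiple of one row vector. Reading off the entries, u = (1, -1, 3, 0) and v = (0, 2, 1, -3) (row i of K equals u_i·v^T). A rank-one matrix u v^T satisfies K u = u (v·u) and kills the (3)-dimensional subspace v^⊥, so its characteristic polynomial is lambda^3 (lambda - v·u) with v·u = tr K = 1. Hence the eigenvalues of I - K are 1 (multiplicity 3) and 1 - (1) = 0, so det(I - K) = 0. (Direct check: I - K =
[[1, -2, -1, 3],
 [0, 3, 1, -3],
 [0, -6, -2, 9],
 [0, 0, 0, 1]]
has determinant 0.) So 1 is an eigenvalue of K and (I - K) is not invertible. The finite-dimensional Fredholm alternative says: either (I - K) is invertible, or ker(I - K) ≠ {0} and then range(I - K) = ker((I - K)^*)^⊥, with dim ker(I - K) = dim ker((I - K)^*). We are in the second case, so we need both kernels. Kernel of I - K: (I - K) u = u - u (v·u) = u - u = 0, so ker(I - K) = span{u} = span{(1, -1, 3, 0)} (it is exactly 1-dimensional because rank(I - K) = 3). Kernel of the adjoint: K is real, so (I - K)^* = I - K^T = I - v u^T, and (I - v u^T) v = v - v (u·v) = 0; hence ker((I - K)^*) = span{v} = span{(0, 2, 1, -3)}. Therefore (I - K) x = y is solvable iff <y, v> = 0, i.e. iff 2y_2 + y_3 - 3y_4 = 0. When this holds, K y = u (v·y) = 0, so (I - K) y = y and x = y is a particular solution; the full solution set is the line x = y + c·u = y + c·(1, -1, 3, 0), c ∈ C.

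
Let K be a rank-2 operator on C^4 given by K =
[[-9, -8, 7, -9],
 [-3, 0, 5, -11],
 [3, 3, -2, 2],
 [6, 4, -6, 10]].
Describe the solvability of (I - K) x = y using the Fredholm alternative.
(I - K) is invertible (det(I - K) = -40 ≠ 0), so for every y in C^4 the equation (I - K) x = y has a unique solution.

K has rank 2 and factors as K = U V^T = u1 v1^T + u2 v2^T with u1 = (-3, -1, 1, 2), v1 = (3, 3, -2, 2), u2 = (-1, -3, 0, 2), v2 = (0, -1, -1, 3) (multiplying out reproduces the displayed K). The nonzero eigenvalues of U V^T coincide with those of the 2 x 2 matrix G = V^T U = [[v1·u1, v1·u2], [v2·u1, v2·u2]] = [[-10, -8], [6, 9]], and by the Sylvester determinant identity det(I_4 - U V^T) = det(I_2 - V^T U) = det([[11, 8], [-6, -8]]) = (11)(-8) - (8)(-6) = -40. (Direct check: I - K =
[[10, 8, -7, 9],
 [3, 1, -5, 11],
 [-3, -3, 3, -2],
 [-6, -4, 6, -9]]
has determinant -40.) The finite-dimensional Fredholm alternative says: either (I - K) is invertible, or ker(I - K) ≠ {0} and then range(I - K) = ker((I - K)^*)^⊥, with dim ker(I - K) = dim ker((I - K)^*). Since det(I - K) ≠ 0, 1 is not an eigenvalue of K and ker(I - K) = {0}, so we are in the first case: for every y there is a unique x = (I - K)^(-1) y. (Explicitly, by the Woodbury identity, (I - U V^T)^(-1) = I + U (I_2 - G)^(-1) V^T.)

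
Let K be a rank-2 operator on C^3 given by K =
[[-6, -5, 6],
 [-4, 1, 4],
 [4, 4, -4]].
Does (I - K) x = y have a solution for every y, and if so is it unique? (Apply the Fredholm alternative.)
(I - K) is invertible (det(I - K) = -36 ≠ 0), so for every y in C^3 the equation (I - K) x = y has a unique solution.

K has rank 2 and factors as K = U V^T = u1 v1^T + u2 v2^T with u1 = (2, -3, -2), v1 = (0, -1, 0), u2 = (3, 2, -2), v2 = (-2, -1, 2) (multiplying out reproduces the displayed K). The nonzero eigenvalues of U V^T coincide with those of the 2 x 2 matrix G = V^T U = [[v1·u1, v1·u2], [v2·u1, v2·u2]] = [[3, -2], [-5, -12]], and by the Sylvester determinant identity det(I_3 - U V^T) = det(I_2 - V^T U) = det([[-2, 2], [5, 13]]) = (-2)(13) - (2)(5) = -36. (Direct check: I - K =
[[7, 5, -6],
 [4, 0, -4],
 [-4, -4, 5]]
has determinant -36.) The finite-dimensional Fredholm alternative says: either (I - K) is invertible, or ker(I - K) ≠ {0} and then range(I - K) = ker((I - K)^*)^⊥, with dim ker(I - K) = dim ker((I - K)^*). Since det(I - K) ≠ 0, 1 is not an eigenvalue of K and ker(I - K) = {0}, so we are in the first case: for every y there is a unique x = (I - K)^(-1) y. (Explicitly, by the Woodbury identity, (I - U V^T)^(-1) = I + U (I_2 - G)^(-1) V^T.)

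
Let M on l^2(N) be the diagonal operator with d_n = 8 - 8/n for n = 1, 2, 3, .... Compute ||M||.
||M|| = 8

For a diagonal operator on l^2 with entries d_n, ||M|| = sup_n |d_n|. Here d_1 = 0, d_2 = 4, ..., and d_n = 8 - 8/n increases monotonically toward 8. All terms lie in [0, 8), so |d_n| = d_n and the supremum is the limit 8, which is not attained by any individual d_n. Hence ||M|| = 8.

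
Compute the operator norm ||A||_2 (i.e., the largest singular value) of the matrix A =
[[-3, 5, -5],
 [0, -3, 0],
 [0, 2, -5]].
||A||_2 = sqrt((88 + sqrt(6844))/2) ≈ 9.2393 (= sqrt(largest eigenvalue of A^T A))

||A||_2 = sigma_max(A) = sqrt(lambda_max(A^T A)). Form the symmetric matrix M = A^T A =
[[9, -15, 15],
 [-15, 38, -35],
 [15, -35, 50]].
Its characteristic polynomial (trace, sum of principal 2x2 minors, determinant of M give the coefficients) is
  p(λ) = det(λ I - M) = λ^3 - 97λ^2 + 1017λ - 2025.
By the rational root theorem any rational root is an integer divisor of 2025. Testing λ = 9: p(9) = 729 - 7857 + 9153 - 2025 = 0, so λ = 9 is a root. Dividing out (λ - 9) leaves p(λ) = (λ - 9)(λ^2 - 88λ + 225). For λ^2 - 88λ + 225 the discriminant is 6844. It is nonnegative but not a perfect square, so the roots are real and irrational: λ = (88 ± sqrt(6844))/2 ≈ 85.3642, 2.6358.
So the eigenvalues of A^T A are ≈ 2.6358, 9, 85.3642 (all ≥ 0, as they must be for A^T A). The largest is λ_max = (88 + sqrt(6844))/2 ≈ 85.3642, hence ||A||_2 = sqrt(λ_max) = sqrt((88 + sqrt(6844))/2) ≈ 9.2393.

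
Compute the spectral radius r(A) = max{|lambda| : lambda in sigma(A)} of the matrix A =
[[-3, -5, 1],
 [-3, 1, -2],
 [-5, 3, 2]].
r(A) ≈ 5.5265

The eigenvalues of A are the roots of its characteristic polynomial. With M = A (coefficients from the trace, the sum of principal 2x2 minors, and det A):
  p(λ) = det(λ I - M) = λ^3 - 11λ + 108.
No integer candidate from the rational root theorem (±divisors of 108) is a root, so the roots are irrational. The cubic discriminant is Δ = -309604 < 0, so there is one real root and a complex-conjugate pair. p(-6) = -42 and p(-5) = 38 have opposite signs, so a root lies in (-6, -5); Newton's method refines it to λ ≈ -5.5265. Dividing out (λ - (-5.5265)) leaves approximately λ^2 - 5.5265λ + 19.5422. For λ^2 - 5.5265λ + 19.5422 the discriminant is -47.6266. It is negative, so the remaining roots are the complex-conjugate pair λ ≈ 2.7633 ± 3.4506i. Their product equals the constant term, so |λ|^2 ≈ 19.5422 and |λ| ≈ 4.4207.
Thus the eigenvalues (to 4 decimals) are -5.5265 (modulus 5.5265); 2.7633 ± 3.4506i (modulus 4.4207). The spectral radius is the largest modulus: r(A) ≈ 5.5265. (Cross-check: r(A) ≤ ||A||_2 ≈ 6.7183; equality holds whenever A is normal, though it can also hold for some non-normal A.)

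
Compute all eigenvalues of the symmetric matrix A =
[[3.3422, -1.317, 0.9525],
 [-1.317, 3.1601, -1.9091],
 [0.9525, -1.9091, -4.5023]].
sigma(A) ≈ {-5, 2, 5}

A is real symmetric, so its spectrum consists of real eigenvalues. Expanding the characteristic polynomial of the displayed matrix gives
  det(λ I - A) = p(λ) = λ^3 + (-2)λ^2 + (-25)λ + (50.0012).
Solving p(λ) = 0 yields eigenvalues ≈ -5, 2, 5. (A is shown rounded to 4 decimals, so these recover the underlying integer eigenvalues to within that precision.)
Verification: the trace of A = 2 equals the sum of eigenvalues 2, and det(A) ≈ -50.0012 matches the eigenvalue product -50.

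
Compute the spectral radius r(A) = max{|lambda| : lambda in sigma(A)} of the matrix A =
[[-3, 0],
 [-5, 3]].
r(A) = 3

The eigenvalues of A are the roots of its characteristic polynomial. With M = A (coefficients from the trace and determinant):
  p(λ) = det(λ I - M) = λ^2 - 9.
For λ^2 - 9 the discriminant is 36. It is a perfect square (6^2), so the roots are rational: λ = (0 ± 6)/2 = 3, -3.
Thus the eigenvalues (to 4 decimals) are 3 (modulus 3); -3 (modulus 3). The spectral radius is the largest modulus: r(A) = 3. (Cross-check: r(A) ≤ ||A||_2 ≈ 6.4051; equality holds whenever A is normal, though it can also hold for some non-normal A.)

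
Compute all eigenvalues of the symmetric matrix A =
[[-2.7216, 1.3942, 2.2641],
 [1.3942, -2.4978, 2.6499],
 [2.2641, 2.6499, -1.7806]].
sigma(A) ≈ {-5, -4, 2}

A is real symmetric, so its spectrum consists of real eigenvalues. Expanding the characteristic polynomial of the displayed matrix gives
  det(λ I - A) = p(λ) = λ^3 + (7)λ^2 + (2)λ + (-40.0011).
Solving p(λ) = 0 yields eigenvalues ≈ -5, -4, 2. (A is shown rounded to 4 decimals, so these recover the underlying integer eigenvalues to within that precision.)
Verification: the trace of A = -7 equals the sum of eigenvalues -7, and det(A) ≈ 40.0011 matches the eigenvalue product 40.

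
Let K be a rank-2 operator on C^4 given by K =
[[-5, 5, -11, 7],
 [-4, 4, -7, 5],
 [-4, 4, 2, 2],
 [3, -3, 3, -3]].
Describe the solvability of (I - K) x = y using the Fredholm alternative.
(I - K) is invertible (det(I - K) = -30 ≠ 0), so for every y in C^4 the equation (I - K) x = y has a unique solution.

K has rank 2 and factors as K = U V^T = u1 v1^T + u2 v2^T with u1 = (-2, -1, 2, 0), v1 = (-2, 2, 1, 1), u2 = (-3, -2, 0, 1), v2 = (3, -3, 3, -3) (multiplying out reproduces the displayed K). The nonzero eigenvalues of U V^T coincide with those of the 2 x 2 matrix G = V^T U = [[v1·u1, v1·u2], [v2·u1, v2·u2]] = [[4, 3], [3, -6]], and by the Sylvester determinant identity det(I_4 - U V^T) = det(I_2 - V^T U) = det([[-3, -3], [-3, 7]]) = (-3)(7) - (-3)(-3) = -30. (Direct check: I - K =
[[6, -5, 11, -7],
 [4, -3, 7, -5],
 [4, -4, -1, -2],
 [-3, 3, -3, 4]]
has determinant -30.) The finite-dimensional Fredholm alternative says: either (I - K) is invertible, or ker(I - K) ≠ {0} and then range(I - K) = ker((I - K)^*)^⊥, with dim ker(I - K) = dim ker((I - K)^*). Since det(I - K) ≠ 0, 1 is not an eigenvalue of K and ker(I - K) = {0}, so we are in the first case: for every y there is a unique x = (I - K)^(-1) y. (Explicitly, by the Woodbury identity, (I - U V^T)^(-1) = I + U (I_2 - G)^(-1) V^T.)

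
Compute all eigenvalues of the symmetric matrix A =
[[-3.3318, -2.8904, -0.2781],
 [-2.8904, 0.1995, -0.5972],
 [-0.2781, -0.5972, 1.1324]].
sigma(A) ≈ {-5, 1, 2}

A is real symmetric, so its spectrum consists of real eigenvalues. Expanding the characteristic polynomial of the displayed matrix gives
  det(λ I - A) = p(λ) = λ^3 + (2)λ^2 + (-13)λ + (10).
Solving p(λ) = 0 yields eigenvalues ≈ -5, 1, 2. (A is shown rounded to 4 decimals, so these recover the underlying integer eigenvalues to within that precision.)
Verification: the trace of A = -2 equals the sum of eigenvalues -2, and det(A) ≈ -10.0005 matches the eigenvalue product -10.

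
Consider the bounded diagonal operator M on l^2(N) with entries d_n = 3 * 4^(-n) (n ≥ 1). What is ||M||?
||M|| = 3/4 (attained at n = 1)

For M diagonal, ||M|| = sup_n |d_n|. The sequence d_n = 3 * 4^(-n) is positive and strictly decreasing (ratio 4^(-1) < 1), so the supremum is d_1 = 3/4. Hence ||M|| = 3/4.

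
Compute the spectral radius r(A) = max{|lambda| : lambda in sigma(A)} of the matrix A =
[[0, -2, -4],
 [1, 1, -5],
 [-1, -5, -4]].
r(A) ≈ 7.29

The eigenvalues of A are the roots of its characteristic polynomial. With M = A (coefficients from the trace, the sum of principal 2x2 minors, and det A):
  p(λ) = det(λ I - M) = λ^3 + 3λ^2 - 31λ + 2.
No integer candidate from the rational root theorem (±divisors of 2) is a root, so the roots are irrational. The cubic discriminant is Δ = 124141 > 0, so there are three distinct real roots. p(-8) = -70 and p(-7) = 23 have opposite signs, so a root lies in (-8, -7); Newton's method refines it to λ ≈ -7.29. p(0) = 2 and p(1) = -25 have opposite signs, so a root lies in (0, 1); Newton's method refines it to λ ≈ 0.0649. p(4) = -10 and p(5) = 47 have opposite signs, so a root lies in (4, 5); Newton's method refines it to λ ≈ 4.2251. Check (Vieta): the three roots sum to -3, matching tr M = -3.
Thus the eigenvalues (to 4 decimals) are -7.29 (modulus 7.29); 0.0649 (modulus 0.0649); 4.2251 (modulus 4.2251). The spectral radius is the largest modulus: r(A) ≈ 7.29. (Cross-check: r(A) ≤ ||A||_2 ≈ 8.3807; equality holds whenever A is normal, though it can also hold for some non-normal A.)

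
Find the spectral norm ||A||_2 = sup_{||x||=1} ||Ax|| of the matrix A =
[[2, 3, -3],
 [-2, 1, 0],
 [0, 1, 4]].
||A||_2 ≈ 5.378 (= sqrt(largest eigenvalue of A^T A))

||A||_2 = sigma_max(A) = sqrt(lambda_max(A^T A)). Form the symmetric matrix M = A^T A =
[[8, 4, -6],
 [4, 11, -5],
 [-6, -5, 25]].
Its characteristic polynomial (trace, sum of principal 2x2 minors, determinant of M give the coefficients) is
  p(λ) = det(λ I - M) = λ^3 - 44λ^2 + 486λ - 1444.
No integer candidate from the rational root theorem (±divisors of 1444) is a root, so the roots are irrational. The cubic discriminant is Δ = 5601904 > 0, so there are three distinct real roots. p(4) = -140 and p(5) = 11 have opposite signs, so a root lies in (4, 5); Newton's method refines it to λ ≈ 4.911. p(10) = 16 and p(11) = -91 have opposite signs, so a root lies in (10, 11); Newton's method refines it to λ ≈ 10.1662. p(28) = -380 and p(29) = 35 have opposite signs, so a root lies in (28, 29); Newton's method refines it to λ ≈ 28.9229. Check (Vieta): the three roots sum to 44, matching tr M = 44.
So the eigenvalues of A^T A are ≈ 4.911, 10.1662, 28.9229 (all ≥ 0, as they must be for A^T A). The largest is λ_max ≈ 28.9229, hence ||A||_2 = sqrt(λ_max) ≈ 5.378.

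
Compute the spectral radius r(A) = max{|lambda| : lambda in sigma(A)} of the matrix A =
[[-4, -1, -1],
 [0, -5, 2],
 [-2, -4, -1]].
r(A) = sqrt(19) ≈ 4.3589

The eigenvalues of A are the roots of its characteristic polynomial. With M = A (coefficients from the trace, the sum of principal 2x2 minors, and det A):
  p(λ) = det(λ I - M) = λ^3 + 10λ^2 + 35λ + 38.
By the rational root theorem any rational root is an integer divisor of 38. Testing λ = -2: p(-2) = -8 + 40 - 70 + 38 = 0, so λ = -2 is a root. Dividing out (λ + 2) leaves p(λ) = (λ + 2)(λ^2 + 8λ + 19). For λ^2 + 8λ + 19 the discriminant is -12. It is negative, so the roots are the complex-conjugate pair λ = -4 ± (sqrt(12)/2) i ≈ -4 ± 1.7321i. For a conjugate pair the product of the roots equals the constant term, so |λ|^2 = 19 and |λ| = sqrt(19) ≈ 4.3589.
Thus the eigenvalues (to 4 decimals) are -4 ± 1.7321i (modulus 4.3589); -2 (modulus 2). The spectral radius is the largest modulus: r(A) = sqrt(19) ≈ 4.3589. (Cross-check: r(A) ≤ ||A||_2 ≈ 6.8845; equality holds whenever A is normal, though it can also hold for some non-normal A.)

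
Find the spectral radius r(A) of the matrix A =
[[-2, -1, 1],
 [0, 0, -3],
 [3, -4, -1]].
r(A) ≈ 4.2288

The eigenvalues of A are the roots of its characteristic polynomial. With M = A (coefficients from the trace, the sum of principal 2x2 minors, and det A):
  p(λ) = det(λ I - M) = λ^3 + 3λ^2 - 13λ - 33.
No integer candidate from the rational root theorem (±divisors of 33) is a root, so the roots are irrational. The cubic discriminant is Δ = 7636 > 0, so there are three distinct real roots. p(-5) = -18 and p(-4) = 3 have opposite signs, so a root lies in (-5, -4); Newton's method refines it to λ ≈ -4.2288. p(-3) = 6 and p(-2) = -3 have opposite signs, so a root lies in (-3, -2); Newton's method refines it to λ ≈ -2.2459. p(3) = -18 and p(4) = 27 have opposite signs, so a root lies in (3, 4); Newton's method refines it to λ ≈ 3.4747. Check (Vieta): the three roots sum to -3, matching tr M = -3.
Thus the eigenvalues (to 4 decimals) are -4.2288 (modulus 4.2288); -2.2459 (modulus 2.2459); 3.4747 (modulus 3.4747). The spectral radius is the largest modulus: r(A) ≈ 4.2288. (Cross-check: r(A) ≤ ||A||_2 ≈ 5.2049; equality holds whenever A is normal, though it can also hold for some non-normal A.)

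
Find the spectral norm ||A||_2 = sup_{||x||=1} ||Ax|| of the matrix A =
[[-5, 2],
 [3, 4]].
||A||_2 = sqrt((54 + sqrt(212))/2) ≈ 5.8549 (= sqrt(largest eigenvalue of A^T A))

||A||_2 = sigma_max(A) = sqrt(lambda_max(A^T A)). Form the symmetric matrix M = A^T A =
[[34, 2],
 [2, 20]].
Its characteristic polynomial (trace, determinant of M give the coefficients) is
  p(λ) = det(λ I - M) = λ^2 - 54λ + 676.
For λ^2 - 54λ + 676 the discriminant is 212. It is nonnegative but not a perfect square, so the roots are real and irrational: λ = (54 ± sqrt(212))/2 ≈ 34.2801, 19.7199.
So the eigenvalues of A^T A are ≈ 19.7199, 34.2801 (all ≥ 0, as they must be for A^T A). The largest is λ_max = (54 + sqrt(212))/2 ≈ 34.2801, hence ||A||_2 = sqrt(λ_max) = sqrt((54 + sqrt(212))/2) ≈ 5.8549.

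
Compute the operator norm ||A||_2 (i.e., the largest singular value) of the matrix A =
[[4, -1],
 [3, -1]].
||A||_2 = sqrt((27 + sqrt(725))/2) ≈ 5.1926 (= sqrt(largest eigenvalue of A^T A))

||A||_2 = sigma_max(A) = sqrt(lambda_max(A^T A)). Form the symmetric matrix M = A^T A =
[[25, -7],
 [-7, 2]].
Its characteristic polynomial (trace, determinant of M give the coefficients) is
  p(λ) = det(λ I - M) = λ^2 - 27λ + 1.
For λ^2 - 27λ + 1 the discriminant is 725. It is nonnegative but not a perfect square, so the roots are real and irrational: λ = (27 ± sqrt(725))/2 ≈ 26.9629, 0.0371.
So the eigenvalues of A^T A are ≈ 0.0371, 26.9629 (all ≥ 0, as they must be for A^T A). The largest is λ_max = (27 + sqrt(725))/2 ≈ 26.9629, hence ||A||_2 = sqrt(λ_max) = sqrt((27 + sqrt(725))/2) ≈ 5.1926.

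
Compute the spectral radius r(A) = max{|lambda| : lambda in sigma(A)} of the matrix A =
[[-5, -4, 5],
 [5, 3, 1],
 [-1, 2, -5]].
r(A) ≈ 5.6946

The eigenvalues of A are the roots of its characteristic polynomial. With M = A (coefficients from the trace, the sum of principal 2x2 minors, and det A):
  p(λ) = det(λ I - M) = λ^3 + 7λ^2 + 18λ - 54.
No integer candidate from the rational root theorem (±divisors of 54) is a root, so the roots are irrational. The cubic discriminant is Δ = -134568 < 0, so there is one real root and a complex-conjugate pair. p(1) = -28 and p(2) = 18 have opposite signs, so a root lies in (1, 2); Newton's method refines it to λ ≈ 1.6652. Dividing out (λ - (1.6652)) leaves approximately λ^2 + 8.6652λ + 32.429. For λ^2 + 8.6652λ + 32.429 the discriminant is -54.6309. It is negative, so the remaining roots are the complex-conjugate pair λ ≈ -4.3326 ± 3.6956i. Their product equals the constant term, so |λ|^2 ≈ 32.429 and |λ| ≈ 5.6946.
Thus the eigenvalues (to 4 decimals) are 1.6652 (modulus 1.6652); -4.3326 ± 3.6956i (modulus 5.6946). The spectral radius is the largest modulus: r(A) ≈ 5.6946. (Cross-check: r(A) ≤ ||A||_2 ≈ 9.6891; equality holds whenever A is normal, though it can also hold for some non-normal A.)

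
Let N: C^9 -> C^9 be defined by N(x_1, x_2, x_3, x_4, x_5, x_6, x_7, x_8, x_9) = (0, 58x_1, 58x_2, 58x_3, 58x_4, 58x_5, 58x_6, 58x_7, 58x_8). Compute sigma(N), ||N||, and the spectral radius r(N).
sigma(N) = {0}; ||N|| = 58; r(N) = 0. (N is nilpotent with N^9 = 0.)

On C^9, N is a strictly lower-triangular matrix with 58 on the subdiagonal and zeros elsewhere, so its characteristic polynomial is lambda^9 and every eigenvalue is 0: sigma(N) = {0}. For the operator norm, N e_i = 58e_{i+1} for i = 1, ..., 8 and N e_9 = 0, so the singular values of N are 58 (with multiplicity 8) and 0; hence ||N|| = 58. The spectral radius r(N) = max|lambda| = 0. Note ||N|| > r(N) — characteristic of non-normal nilpotent operators. Indeed N^9 = 0.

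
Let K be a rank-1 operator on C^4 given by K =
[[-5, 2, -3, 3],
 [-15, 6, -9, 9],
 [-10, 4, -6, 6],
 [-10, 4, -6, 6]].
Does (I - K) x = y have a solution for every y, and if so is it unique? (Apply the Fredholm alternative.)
(I - K) is singular (det(I - K) = 0, i.e. 1 ∈ sigma(K)). (I - K) x = y is solvable iff y ⊥ ker((I - K)^*) = span{(-5, 2, -3, 3)}, i.e. iff -5y_1 + 2y_2 - 3y_3 + 3y_4 = 0. When solvable, the solutions are x = y + c·(1, 3, 2, 2), c arbitrary (ker(I - K) = span{(1, 3, 2, 2)}, dimension 1).

K has rank 1, so it is an outer product K = u v^T: every row of K is a multiple of one row vector. Reading off the entries, u = (1, 3, 2, 2) and v = (-5, 2, -3, 3) (row i of K equals u_i·v^T). A rank-one matrix u v^T satisfies K u = u (v·u) and kills the (3)-dimensional subspace v^⊥, so its characteristic polynomial is lambda^3 (lambda - v·u) with v·u = tr K = 1. Hence the eigenvalues of I - K are 1 (multiplicity 3) and 1 - (1) = 0, so det(I - K) = 0. (Direct check: I - K =
[[6, -2, 3, -3],
 [15, -5, 9, -9],
 [10, -4, 7, -6],
 [10, -4, 6, -5]]
has determinant 0.) So 1 is an eigenvalue of K and (I - K) is not invertible. The finite-dimensional Fredholm alternative says: either (I - K) is invertible, or ker(I - K) ≠ {0} and then range(I - K) = ker((I - K)^*)^⊥, with dim ker(I - K) = dim ker((I - K)^*). We are in the second case, so we need both kernels. Kernel of I - K: (I - K) u = u - u (v·u) = u - u = 0, so ker(I - K) = span{u} = span{(1, 3, 2, 2)} (it is exactly 1-dimensional because rank(I - K) = 3). Kernel of the adjoint: K is real, so (I - K)^* = I - K^T = I - v u^T, and (I - v u^T) v = v - v (u·v) = 0; hence ker((I - K)^*) = span{v} = span{(-5, 2, -3, 3)}. Therefore (I - K) x = y is solvable iff <y, v> = 0, i.e. iff -5y_1 + 2y_2 - 3y_3 + 3y_4 = 0. When this holds, K y = u (v·y) = 0, so (I - K) y = y and x = y is a particular solution; the full solution set is the line x = y + c·u = y + c·(1, 3, 2, 2), c ∈ C.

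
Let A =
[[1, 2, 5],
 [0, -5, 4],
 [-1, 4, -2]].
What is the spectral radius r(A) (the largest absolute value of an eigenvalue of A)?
r(A) ≈ 7.6975

The eigenvalues of A are the roots of its characteristic polynomial. With M = A (coefficients from the trace, the sum of principal 2x2 minors, and det A):
  p(λ) = det(λ I - M) = λ^3 + 6λ^2 - 8λ + 39.
No integer candidate from the rational root theorem (±divisors of 39) is a root, so the roots are irrational. The cubic discriminant is Δ = -104107 < 0, so there is one real root and a complex-conjugate pair. p(-8) = -25 and p(-7) = 46 have opposite signs, so a root lies in (-8, -7); Newton's method refines it to λ ≈ -7.6975. Dividing out (λ - (-7.6975)) leaves approximately λ^2 - 1.6975λ + 5.0666. For λ^2 - 1.6975λ + 5.0666 the discriminant is -17.3848. It is negative, so the remaining roots are the complex-conjugate pair λ ≈ 0.8488 ± 2.0848i. Their product equals the constant term, so |λ|^2 ≈ 5.0666 and |λ| ≈ 2.2509.
Thus the eigenvalues (to 4 decimals) are -7.6975 (modulus 7.6975); 0.8488 ± 2.0848i (modulus 2.2509). The spectral radius is the largest modulus: r(A) ≈ 7.6975. (Cross-check: r(A) ≤ ||A||_2 ≈ 7.9788; equality holds whenever A is normal, though it can also hold for some non-normal A.)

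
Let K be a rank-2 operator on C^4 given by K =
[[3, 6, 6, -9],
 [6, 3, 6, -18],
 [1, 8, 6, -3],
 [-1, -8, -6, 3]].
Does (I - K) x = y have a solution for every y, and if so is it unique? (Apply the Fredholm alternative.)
(I - K) is invertible (det(I - K) = -194 ≠ 0), so for every y in C^4 the equation (I - K) x = y has a unique solution.

K has rank 2 and factors as K = U V^T = u1 v1^T + u2 v2^T with u1 = (-3, -3, -3, 3), v1 = (-1, -2, -2, 3), u2 = (0, -3, 2, -2), v2 = (-1, 1, 0, 3) (multiplying out reproduces the displayed K). The nonzero eigenvalues of U V^T coincide with those of the 2 x 2 matrix G = V^T U = [[v1·u1, v1·u2], [v2·u1, v2·u2]] = [[24, -4], [9, -9]], and by the Sylvester determinant identity det(I_4 - U V^T) = det(I_2 - V^T U) = det([[-23, 4], [-9, 10]]) = (-23)(10) - (4)(-9) = -194. (Direct check: I - K =
[[-2, -6, -6, 9],
 [-6, -2, -6, 18],
 [-1, -8, -5, 3],
 [1, 8, 6, -2]]
has determinant -194.) The finite-dimensional Fredholm alternative says: either (I - K) is invertible, or ker(I - K) ≠ {0} and then range(I - K) = ker((I - K)^*)^⊥, with dim ker(I - K) = dim ker((I - K)^*). Since det(I - K) ≠ 0, 1 is not an eigenvalue of K and ker(I - K) = {0}, so we are in the first case: for every y there is a unique x = (I - K)^(-1) y. (Explicitly, by the Woodbury identity, (I - U V^T)^(-1) = I + U (I_2 - G)^(-1) V^T.)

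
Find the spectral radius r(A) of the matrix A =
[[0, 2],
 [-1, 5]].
r(A) = (5 + sqrt(17))/2 ≈ 4.5616

The eigenvalues of A are the roots of its characteristic polynomial. With M = A (coefficients from the trace and determinant):
  p(λ) = det(λ I - M) = λ^2 - 5λ + 2.
For λ^2 - 5λ + 2 the discriminant is 17. It is nonnegative but not a perfect square, so the roots are real and irrational: λ = (5 ± sqrt(17))/2 ≈ 4.5616, 0.4384.
Thus the eigenvalues (to 4 decimals) are 4.5616 (modulus 4.5616); 0.4384 (modulus 0.4384). The spectral radius is the largest modulus: r(A) = (5 + sqrt(17))/2 ≈ 4.5616. (Cross-check: r(A) ≤ ||A||_2 ≈ 5.465; equality holds whenever A is normal, though it can also hold for some non-normal A.)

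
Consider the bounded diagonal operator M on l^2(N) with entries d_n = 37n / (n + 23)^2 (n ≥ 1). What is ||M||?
||M|| = 37/92 (attained at n = 23)

For M diagonal, ||M|| = sup_n |d_n|. Treat f(x) = 37x / (x + 23)^2 for real x > 0. By the quotient rule, f'(x) = 37(23 - x)/(x + 23)^3, which is positive for x < 23 and negative for x > 23. So f has a unique maximum at x = 23, and since 23 is a positive integer, the supremum over n ≥ 1 is attained at n = 23: d_23 = 37·23/(23 + 23)^2 = 37·23/2116 = 37/92. Hence ||M|| = 37/92.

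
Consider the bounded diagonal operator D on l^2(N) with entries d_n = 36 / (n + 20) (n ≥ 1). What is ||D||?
||D|| = 12/7 (attained at n = 1)

For D diagonal, ||D|| = sup_n |d_n| = sup_n 36/(n + 20). This is positive and strictly decreasing in n, so the supremum is attained at n = 1: d_1 = 36/(1 + 20) = 12/7. Hence ||D|| = 12/7.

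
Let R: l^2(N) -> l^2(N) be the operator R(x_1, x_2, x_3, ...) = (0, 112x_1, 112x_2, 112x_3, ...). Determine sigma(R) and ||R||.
sigma(R) = closed disk {z in C : |z| ≤ 112}; ||R|| = 112

Note R = 112·U where U is the unit right shift (U x)_k = x_{k-1} (with x_0 := 0); so ||R|| = 112||U|| and sigma(R) = 112·sigma(U). ||R x||^2 = sum_{k≥1} |112x_k|^2 = 12544||x||^2, so ||R|| = 112 and sigma(R) ⊂ {|z| ≤ 112}. For any |lambda| < 112, the equation (R - lambda I) x = 0 forces x_1 = 0, then 112x_k = lambda x_{k+1} ⇒ x = 0, so R has no eigenvalues. But (R - lambda I) is not surjective for |lambda| < 112: solving (R - lambda I) x = e_1 would require x_n proportional to (lambda/112)^(-n), which is not in l^2. So every |lambda| < 112 lies in the residual spectrum. The boundary |lambda| = 112 is in the approximate point spectrum (the spectrum is closed). Hence sigma(R) is the closed disk of radius 112.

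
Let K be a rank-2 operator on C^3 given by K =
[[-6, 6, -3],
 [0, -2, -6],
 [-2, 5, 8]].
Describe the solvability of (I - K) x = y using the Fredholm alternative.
(I - K) is invertible (det(I - K) = -27 ≠ 0), so for every y in C^3 the equation (I - K) x = y has a unique solution.

K has rank 2 and factors as K = U V^T = u1 v1^T + u2 v2^T with u1 = (-3, -2, 2), v1 = (2, -2, 1), u2 = (0, -2, 3), v2 = (-2, 3, 2) (multiplying out reproduces the displayed K). The nonzero eigenvalues of U V^T coincide with those of the 2 x 2 matrix G = V^T U = [[v1·u1, v1·u2], [v2·u1, v2·u2]] = [[0, 7], [4, 0]], and by the Sylvester determinant identity det(I_3 - U V^T) = det(I_2 - V^T U) = det([[1, -7], [-4, 1]]) = (1)(1) - (-7)(-4) = -27. (Direct check: I - K =
[[7, -6, 3],
 [0, 3, 6],
 [2, -5, -7]]
has determinant -27.) The finite-dimensional Fredholm alternative says: either (I - K) is invertible, or ker(I - K) ≠ {0} and then range(I - K) = ker((I - K)^*)^⊥, with dim ker(I - K) = dim ker((I - K)^*). Since det(I - K) ≠ 0, 1 is not an eigenvalue of K and ker(I - K) = {0}, so we are in the first case: for every y there is a unique x = (I - K)^(-1) y. (Explicitly, by the Woodbury identity, (I - U V^T)^(-1) = I + U (I_2 - G)^(-1) V^T.)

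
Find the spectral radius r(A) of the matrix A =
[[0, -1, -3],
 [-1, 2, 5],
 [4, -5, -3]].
r(A) ≈ 5.4593

The eigenvalues of A are the roots of its characteristic polynomial. With M = A (coefficients from the trace, the sum of principal 2x2 minors, and det A):
  p(λ) = det(λ I - M) = λ^3 + λ^2 + 30λ + 8.
No integer candidate from the rational root theorem (±divisors of 8) is a root, so the roots are irrational. The cubic discriminant is Δ = -104540 < 0, so there is one real root and a complex-conjugate pair. p(-1) = -22 and p(0) = 8 have opposite signs, so a root lies in (-1, 0); Newton's method refines it to λ ≈ -0.2684. Dividing out (λ - (-0.2684)) leaves approximately λ^2 + 0.7316λ + 29.8036. For λ^2 + 0.7316λ + 29.8036 the discriminant is -118.6793. It is negative, so the remaining roots are the complex-conjugate pair λ ≈ -0.3658 ± 5.447i. Their product equals the constant term, so |λ|^2 ≈ 29.8036 and |λ| ≈ 5.4593.
Thus the eigenvalues (to 4 decimals) are -0.2684 (modulus 0.2684); -0.3658 ± 5.447i (modulus 5.4593). The spectral radius is the largest modulus: r(A) ≈ 5.4593. (Cross-check: r(A) ≤ ||A||_2 ≈ 8.7995; equality holds whenever A is normal, though it can also hold for some non-normal A.)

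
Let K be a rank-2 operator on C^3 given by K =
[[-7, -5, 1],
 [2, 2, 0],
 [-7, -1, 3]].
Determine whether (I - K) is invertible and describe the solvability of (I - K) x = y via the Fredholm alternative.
(I - K) is invertible (det(I - K) = -9 ≠ 0), so for every y in C^3 the equation (I - K) x = y has a unique solution.

K has rank 2 and factors as K = U V^T = u1 v1^T + u2 v2^T with u1 = (2, -1, -1), v1 = (-2, -2, 0), u2 = (1, 0, 3), v2 = (-3, -1, 1) (multiplying out reproduces the displayed K). The nonzero eigenvalues of U V^T coincide with those of the 2 x 2 matrix G = V^T U = [[v1·u1, v1·u2], [v2·u1, v2·u2]] = [[-2, -2], [-6, 0]], and by the Sylvester determinant identity det(I_3 - U V^T) = det(I_2 - V^T U) = det([[3, 2], [6, 1]]) = (3)(1) - (2)(6) = -9. (Direct check: I - K =
[[8, 5, -1],
 [-2, -1, 0],
 [7, 1, -2]]
has determinant -9.) The finite-dimensional Fredholm alternative says: either (I - K) is invertible, or ker(I - K) ≠ {0} and then range(I - K) = ker((I - K)^*)^⊥, with dim ker(I - K) = dim ker((I - K)^*). Since det(I - K) ≠ 0, 1 is not an eigenvalue of K and ker(I - K) = {0}, so we are in the first case: for every y there is a unique x = (I - K)^(-1) y. (Explicitly, by the Woodbury identity, (I - U V^T)^(-1) = I + U (I_2 - G)^(-1) V^T.)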